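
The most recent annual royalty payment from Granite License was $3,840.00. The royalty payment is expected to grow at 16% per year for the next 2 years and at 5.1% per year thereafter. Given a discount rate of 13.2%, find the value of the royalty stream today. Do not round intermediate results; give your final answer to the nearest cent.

D_1 = 4454.40000
D_2 = 5167.10400
Terminal value at year 2: TV = D_2×(1+g_2)/(r−g_2) = 5430.62630/0.081 = 67044.76919
P_0 = D_1/(1+r)^1 + D_2/(1+r)^2 + TV/(1+r)^2
    = 3934.98233 + 4032.31405 + 52320.51935 = 60287.81573

$60287.82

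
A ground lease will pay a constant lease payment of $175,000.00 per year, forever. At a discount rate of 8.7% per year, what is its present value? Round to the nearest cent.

$2011494.25

Level perpetuity: PV = C / r = $175,000.00 / 0.087 = $2,011,494.25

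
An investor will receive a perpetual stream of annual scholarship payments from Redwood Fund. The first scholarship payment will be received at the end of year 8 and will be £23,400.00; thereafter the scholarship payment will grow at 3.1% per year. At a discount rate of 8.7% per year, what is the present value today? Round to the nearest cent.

£233034.93

Value at end of year 7: C₁ / (r − g) = £23,400.00 / (0.087 − 0.031) = £417,857.1429
Discount to today: PV = £417,857.1429 / (1 + 0.087)^7 = £417,857.1429 / 1.793109 = £233,034.93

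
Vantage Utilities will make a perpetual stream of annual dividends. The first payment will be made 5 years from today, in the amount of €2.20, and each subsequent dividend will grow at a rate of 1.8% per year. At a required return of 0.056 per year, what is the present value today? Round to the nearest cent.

€46.56

Value at end of year 4: C₁ / (r − g) = €2.20 / (0.056 − 0.018) = €57.8947
Discount to today: PV = €57.8947 / (1 + 0.056)^4 = €57.8947 / 1.243528 = €46.56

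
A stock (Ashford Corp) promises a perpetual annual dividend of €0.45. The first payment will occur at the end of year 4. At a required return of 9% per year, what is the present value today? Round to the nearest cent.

Value at end of year 3: C / r = €0.45 / 0.09 = €5.0000
Discount to today: PV = €5.0000 / (1 + 0.09)^3 = €5.0000 / 1.295029 = €3.86

€3.86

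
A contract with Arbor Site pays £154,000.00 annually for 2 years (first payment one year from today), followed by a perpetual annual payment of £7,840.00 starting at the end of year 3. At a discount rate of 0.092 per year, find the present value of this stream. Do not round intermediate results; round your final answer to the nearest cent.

£341633.28

PV of 2-year annuity: £154,000.00 × [1 − (1+0.092)^−2] / 0.092 = 270170.00094
Perpetuity value at year 2: £7,840.00 / 0.092 = 85217.39130
PV of perpetuity: 85217.39130 / (1+0.092)^2 = 71463.28217
Total PV = 270170.00094 + 71463.28217 = 341633.28310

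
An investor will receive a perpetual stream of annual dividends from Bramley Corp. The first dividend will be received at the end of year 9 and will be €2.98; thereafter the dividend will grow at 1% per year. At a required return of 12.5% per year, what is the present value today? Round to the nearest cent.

€10.10

Value at end of year 8: C₁ / (r − g) = €2.98 / (0.125 − 0.01) = €25.9130
Discount to today: PV = €25.9130 / (1 + 0.125)^8 = €25.9130 / 2.565785 = €10.10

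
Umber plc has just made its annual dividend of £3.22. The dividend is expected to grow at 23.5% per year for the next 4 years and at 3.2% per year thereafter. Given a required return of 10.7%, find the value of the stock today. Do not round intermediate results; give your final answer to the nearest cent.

£85.70

D_1 = 3.97670
D_2 = 4.91122
D_3 = 6.06536
D_4 = 7.49072
Terminal value at year 4: TV = D_4×(1+g_2)/(r−g_2) = 7.73043/0.075 = 103.07234
P_0 = D_1/(1+r)^1 + D_2/(1+r)^2 + D_3/(1+r)^3 + D_4/(1+r)^4 + TV/(1+r)^4
    = 3.59232 + 4.00769 + 4.47109 + 4.98808 + 68.63595 = 85.69514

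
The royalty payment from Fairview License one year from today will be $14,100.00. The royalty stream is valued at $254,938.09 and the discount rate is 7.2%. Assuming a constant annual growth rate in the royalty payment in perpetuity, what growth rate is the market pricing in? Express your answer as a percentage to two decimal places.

P = D₁/(r−g) ⇒ g = r − D₁/P = 0.072 − $14,100.00/$254,938.09 = 0.016692

1.67%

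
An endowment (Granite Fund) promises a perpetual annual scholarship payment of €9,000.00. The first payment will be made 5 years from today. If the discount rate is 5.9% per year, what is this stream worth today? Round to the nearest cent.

Value at end of year 4: C / r = €9,000.00 / 0.059 = €152,542.3729
Discount to today: PV = €152,542.3729 / (1 + 0.059)^4 = €152,542.3729 / 1.257720 = €121,284.88

€121284.88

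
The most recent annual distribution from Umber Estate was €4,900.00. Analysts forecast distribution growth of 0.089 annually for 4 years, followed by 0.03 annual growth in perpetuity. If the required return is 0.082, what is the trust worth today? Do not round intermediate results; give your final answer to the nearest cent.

D_1 = 5336.10000
D_2 = 5811.01290
D_3 = 6328.19305
D_4 = 6891.40223
Terminal value at year 4: TV = D_4×(1+g_2)/(r−g_2) = 7098.14430/0.052 = 136502.77493
P_0 = D_1/(1+r)^1 + D_2/(1+r)^2 + D_3/(1+r)^3 + D_4/(1+r)^4 + TV/(1+r)^4
    = 4931.70055 + 4963.60620 + 4995.71825 + 5028.03805 + 99593.83070 = 119512.89375

€119512.89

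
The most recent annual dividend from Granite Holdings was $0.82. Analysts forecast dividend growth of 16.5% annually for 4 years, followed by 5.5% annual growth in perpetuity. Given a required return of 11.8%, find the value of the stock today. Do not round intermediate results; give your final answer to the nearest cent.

$19.83

D_1 = 0.95530
D_2 = 1.11292
D_3 = 1.29656
D_4 = 1.51049
Terminal value at year 4: TV = D_4×(1+g_2)/(r−g_2) = 1.59357/0.063 = 25.29470
P_0 = D_1/(1+r)^1 + D_2/(1+r)^2 + D_3/(1+r)^3 + D_4/(1+r)^4 + TV/(1+r)^4
    = 0.85447 + 0.89039 + 0.92783 + 0.96683 + 16.19057 = 19.83010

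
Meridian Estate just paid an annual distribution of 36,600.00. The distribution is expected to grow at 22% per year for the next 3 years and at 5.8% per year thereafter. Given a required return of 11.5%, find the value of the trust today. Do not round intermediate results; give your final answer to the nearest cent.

1021720.11

D_1 = 44652.00000
D_2 = 54475.44000
D_3 = 66460.03680
Terminal value at year 3: TV = D_3×(1+g_2)/(r−g_2) = 70314.71893/0.057 = 1233591.56025
P_0 = D_1/(1+r)^1 + D_2/(1+r)^2 + D_3/(1+r)^3 + TV/(1+r)^3
    = 40046.63677 + 43817.84472 + 47944.18884 + 889911.43496 = 1021720.10529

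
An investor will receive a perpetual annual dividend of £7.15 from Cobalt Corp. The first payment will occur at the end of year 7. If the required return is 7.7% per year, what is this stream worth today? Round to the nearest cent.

Value at end of year 6: C / r = £7.15 / 0.077 = £92.8571
Discount to today: PV = £92.8571 / (1 + 0.077)^6 = £92.8571 / 1.560609 = £59.50

£59.50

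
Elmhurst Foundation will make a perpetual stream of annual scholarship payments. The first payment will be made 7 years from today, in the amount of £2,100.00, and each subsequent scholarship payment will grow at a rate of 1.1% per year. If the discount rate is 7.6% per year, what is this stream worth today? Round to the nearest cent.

Value at end of year 6: C₁ / (r − g) = £2,100.00 / (0.076 − 0.011) = £32,307.6923
Discount to today: PV = £32,307.6923 / (1 + 0.076)^6 = £32,307.6923 / 1.551935 = £20,817.68

£20817.68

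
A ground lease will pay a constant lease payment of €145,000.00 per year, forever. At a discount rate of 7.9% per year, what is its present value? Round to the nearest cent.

Level perpetuity: PV = C / r = €145,000.00 / 0.079 = €1,835,443.04

€1835443.04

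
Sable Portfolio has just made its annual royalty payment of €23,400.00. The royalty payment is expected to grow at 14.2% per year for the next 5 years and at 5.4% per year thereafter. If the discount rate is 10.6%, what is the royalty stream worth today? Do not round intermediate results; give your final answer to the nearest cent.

€685616.12

D_1 = 26722.80000
D_2 = 30517.43760
D_3 = 34850.91374
D_4 = 39799.74349
D_5 = 45451.30707
Terminal value at year 5: TV = D_5×(1+g_2)/(r−g_2) = 47905.67765/0.052 = 921263.03168
P_0 = D_1/(1+r)^1 + D_2/(1+r)^2 + D_3/(1+r)^3 + D_4/(1+r)^4 + D_5/(1+r)^5 + TV/(1+r)^5
    = 24161.66365 + 24948.11925 + 25760.17377 + 26598.66043 + 27464.43962 + 556683.06453 = 685616.12125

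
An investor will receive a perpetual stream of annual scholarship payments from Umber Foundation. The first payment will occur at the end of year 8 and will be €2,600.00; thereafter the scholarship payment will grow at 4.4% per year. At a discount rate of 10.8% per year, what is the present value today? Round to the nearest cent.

€19815.96

Value at end of year 7: C₁ / (r − g) = €2,600.00 / (0.108 − 0.044) = €40,625.0000
Discount to today: PV = €40,625.0000 / (1 + 0.108)^7 = €40,625.0000 / 2.050115 = €19,815.96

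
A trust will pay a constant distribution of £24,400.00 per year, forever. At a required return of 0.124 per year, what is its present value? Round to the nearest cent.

£196774.19

Level perpetuity: PV = C / r = £24,400.00 / 0.124 = £196,774.19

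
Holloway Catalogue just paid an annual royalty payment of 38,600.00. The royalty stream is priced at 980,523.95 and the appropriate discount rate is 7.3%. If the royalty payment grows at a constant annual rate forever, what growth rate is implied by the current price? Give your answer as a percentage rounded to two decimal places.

3.24%

P = D₀(1+g)/(r−g) ⇒ P(r−g) = D₀(1+g) ⇒ g(P+D₀) = P·r − D₀
g = (P·r − D₀)/(P + D₀) = (980,523.95×0.073 − 38,600.00) / (980,523.95 + 38,600.00) = 0.032359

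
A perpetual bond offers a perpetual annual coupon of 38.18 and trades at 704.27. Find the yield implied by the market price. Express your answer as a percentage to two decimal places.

5.42%

P = C/r ⇒ r = C/P = 38.18/704.27 = 0.054212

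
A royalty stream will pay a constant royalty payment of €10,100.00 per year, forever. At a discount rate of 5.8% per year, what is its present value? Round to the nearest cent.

€174137.93

Level perpetuity: PV = C / r = €10,100.00 / 0.058 = €174,137.93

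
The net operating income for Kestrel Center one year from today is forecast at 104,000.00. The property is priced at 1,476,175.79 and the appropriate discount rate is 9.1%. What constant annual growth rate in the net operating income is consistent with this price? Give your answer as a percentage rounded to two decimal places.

P = D₁/(r−g) ⇒ g = r − D₁/P = 0.091 − 104,000.00/1,476,175.79 = 0.020548

2.05%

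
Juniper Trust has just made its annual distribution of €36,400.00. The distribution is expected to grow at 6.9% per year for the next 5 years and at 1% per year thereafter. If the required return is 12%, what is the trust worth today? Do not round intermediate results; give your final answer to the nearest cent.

D_1 = 38911.60000
D_2 = 41596.50040
D_3 = 44466.65893
D_4 = 47534.85839
D_5 = 50814.76362
Terminal value at year 5: TV = D_5×(1+g_2)/(r−g_2) = 51322.91126/0.11 = 466571.92054
P_0 = D_1/(1+r)^1 + D_2/(1+r)^2 + D_3/(1+r)^3 + D_4/(1+r)^4 + D_5/(1+r)^5 + TV/(1+r)^5
    = 34742.50000 + 33160.47545 + 31650.48951 + 30209.26186 + 28833.66155 + 264745.43784 = 423341.82620

€423341.83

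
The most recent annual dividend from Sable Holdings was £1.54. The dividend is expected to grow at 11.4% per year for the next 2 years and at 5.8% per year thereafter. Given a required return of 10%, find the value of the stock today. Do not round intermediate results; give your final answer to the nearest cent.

D_1 = 1.71556
D_2 = 1.91113
Terminal value at year 2: TV = D_2×(1+g_2)/(r−g_2) = 2.02198/0.042 = 48.14237
P_0 = D_1/(1+r)^1 + D_2/(1+r)^2 + TV/(1+r)^2
    = 1.55960 + 1.57945 + 39.78708 = 42.92613

£42.93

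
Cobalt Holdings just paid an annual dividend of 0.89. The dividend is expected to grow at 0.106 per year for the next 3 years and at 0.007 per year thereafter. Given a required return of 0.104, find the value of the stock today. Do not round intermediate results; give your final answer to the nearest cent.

D_1 = 0.98434
D_2 = 1.08868
D_3 = 1.20408
Terminal value at year 3: TV = D_3×(1+g_2)/(r−g_2) = 1.21251/0.097 = 12.50009
P_0 = D_1/(1+r)^1 + D_2/(1+r)^2 + D_3/(1+r)^3 + TV/(1+r)^3
    = 0.89161 + 0.89323 + 0.89485 + 9.28979 = 11.96948

11.97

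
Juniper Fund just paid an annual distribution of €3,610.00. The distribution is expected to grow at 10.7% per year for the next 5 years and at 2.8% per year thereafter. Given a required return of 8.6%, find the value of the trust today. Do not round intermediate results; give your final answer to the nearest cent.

D_1 = 3996.27000
D_2 = 4423.87089
D_3 = 4897.22508
D_4 = 5421.22816
D_5 = 6001.29957
Terminal value at year 5: TV = D_5×(1+g_2)/(r−g_2) = 6169.33596/0.058 = 106367.86137
P_0 = D_1/(1+r)^1 + D_2/(1+r)^2 + D_3/(1+r)^3 + D_4/(1+r)^4 + D_5/(1+r)^5 + TV/(1+r)^5
    = 3679.80663 + 3750.96311 + 3823.49555 + 3897.43054 + 3972.79522 + 70414.37051 = 89538.86157

€89538.86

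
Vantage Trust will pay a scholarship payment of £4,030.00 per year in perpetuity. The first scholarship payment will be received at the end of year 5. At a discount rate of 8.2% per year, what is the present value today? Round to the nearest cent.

£35857.68

Value at end of year 4: C / r = £4,030.00 / 0.082 = £49,146.3415
Discount to today: PV = £49,146.3415 / (1 + 0.082)^4 = £49,146.3415 / 1.370595 = £35,857.68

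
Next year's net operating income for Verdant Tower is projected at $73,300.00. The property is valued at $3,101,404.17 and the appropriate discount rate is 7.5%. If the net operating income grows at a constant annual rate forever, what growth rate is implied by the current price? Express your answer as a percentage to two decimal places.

P = D₁/(r−g) ⇒ g = r − D₁/P = 0.075 − $73,300.00/$3,101,404.17 = 0.051366

5.14%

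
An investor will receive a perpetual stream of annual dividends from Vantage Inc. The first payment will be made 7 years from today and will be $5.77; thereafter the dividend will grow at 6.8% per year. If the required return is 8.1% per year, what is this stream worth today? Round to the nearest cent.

$278.15

Value at end of year 6: C₁ / (r − g) = $5.77 / (0.081 − 0.068) = $443.8462
Discount to today: PV = $443.8462 / (1 + 0.081)^6 = $443.8462 / 1.595711 = $278.15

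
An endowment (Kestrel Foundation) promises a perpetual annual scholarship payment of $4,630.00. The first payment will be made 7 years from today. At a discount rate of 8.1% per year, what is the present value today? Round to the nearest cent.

Value at end of year 6: C / r = $4,630.00 / 0.081 = $57,160.4938
Discount to today: PV = $57,160.4938 / (1 + 0.081)^6 = $57,160.4938 / 1.595711 = $35,821.34

$35821.34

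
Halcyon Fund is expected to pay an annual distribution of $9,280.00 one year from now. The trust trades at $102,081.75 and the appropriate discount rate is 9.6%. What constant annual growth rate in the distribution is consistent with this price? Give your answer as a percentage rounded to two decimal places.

P = D₁/(r−g) ⇒ g = r − D₁/P = 0.096 − $9,280.00/$102,081.75 = 0.005092

0.51%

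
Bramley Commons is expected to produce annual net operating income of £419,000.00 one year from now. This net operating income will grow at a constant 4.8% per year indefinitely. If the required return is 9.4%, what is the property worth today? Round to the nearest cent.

£9108695.65

Growing perpetuity: P = D₁ / (r − g) = £419,000.0000 / (0.094 − 0.048) = £9,108,695.65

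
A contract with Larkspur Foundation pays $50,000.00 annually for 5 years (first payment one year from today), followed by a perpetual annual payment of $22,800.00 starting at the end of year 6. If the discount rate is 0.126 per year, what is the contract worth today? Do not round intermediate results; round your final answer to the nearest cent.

$277562.21

PV of 5-year annuity: $50,000.00 × [1 − (1+0.126)^−5] / 0.126 = 177591.59932
Perpetuity value at year 5: $22,800.00 / 0.126 = 180952.38095
PV of perpetuity: 180952.38095 / (1+0.126)^5 = 99970.61166
Total PV = 177591.59932 + 99970.61166 = 277562.21098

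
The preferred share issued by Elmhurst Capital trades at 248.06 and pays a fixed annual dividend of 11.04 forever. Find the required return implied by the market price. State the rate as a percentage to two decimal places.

P = C/r ⇒ r = C/P = 11.04/248.06 = 0.044505

4.45%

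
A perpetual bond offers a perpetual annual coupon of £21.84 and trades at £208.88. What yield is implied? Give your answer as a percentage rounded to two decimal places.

10.46%

P = C/r ⇒ r = C/P = £21.84/£208.88 = 0.104558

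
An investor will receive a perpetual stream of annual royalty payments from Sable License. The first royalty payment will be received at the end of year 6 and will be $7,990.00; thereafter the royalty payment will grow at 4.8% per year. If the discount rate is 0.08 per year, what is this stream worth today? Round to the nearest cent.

Value at end of year 5: C₁ / (r − g) = $7,990.00 / (0.08 − 0.048) = $249,687.5000
Discount to today: PV = $249,687.5000 / (1 + 0.08)^5 = $249,687.5000 / 1.469328 = $169,933.12

$169933.12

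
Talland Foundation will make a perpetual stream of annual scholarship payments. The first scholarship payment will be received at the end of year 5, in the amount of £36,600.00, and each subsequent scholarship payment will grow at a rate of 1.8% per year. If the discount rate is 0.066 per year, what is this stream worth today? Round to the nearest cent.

£590487.94

Value at end of year 4: C₁ / (r − g) = £36,600.00 / (0.066 − 0.018) = £762,500.0000
Discount to today: PV = £762,500.0000 / (1 + 0.066)^4 = £762,500.0000 / 1.291305 = £590,487.94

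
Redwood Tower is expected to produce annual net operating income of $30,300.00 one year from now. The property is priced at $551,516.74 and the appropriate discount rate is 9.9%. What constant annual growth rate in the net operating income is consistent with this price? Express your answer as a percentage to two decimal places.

4.41%

P = D₁/(r−g) ⇒ g = r − D₁/P = 0.099 − $30,300.00/$551,516.74 = 0.044061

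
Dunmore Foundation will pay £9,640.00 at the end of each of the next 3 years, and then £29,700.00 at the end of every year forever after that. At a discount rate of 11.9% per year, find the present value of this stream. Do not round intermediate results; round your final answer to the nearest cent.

PV of 3-year annuity: £9,640.00 × [1 − (1+0.119)^−3] / 0.119 = 23193.49882
Perpetuity value at year 3: £29,700.00 / 0.119 = 249579.83193
PV of perpetuity: 249579.83193 / (1+0.119)^3 = 178122.68308
Total PV = 23193.49882 + 178122.68308 = 201316.18190

£201316.18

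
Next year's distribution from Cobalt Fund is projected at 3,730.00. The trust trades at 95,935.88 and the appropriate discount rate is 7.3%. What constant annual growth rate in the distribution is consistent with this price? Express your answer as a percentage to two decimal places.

P = D₁/(r−g) ⇒ g = r − D₁/P = 0.073 − 3,730.00/95,935.88 = 0.034120

3.41%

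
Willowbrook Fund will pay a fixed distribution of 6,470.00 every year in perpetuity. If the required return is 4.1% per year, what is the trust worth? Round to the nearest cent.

157804.88

Level perpetuity: PV = C / r = 6,470.00 / 0.041 = 157,804.88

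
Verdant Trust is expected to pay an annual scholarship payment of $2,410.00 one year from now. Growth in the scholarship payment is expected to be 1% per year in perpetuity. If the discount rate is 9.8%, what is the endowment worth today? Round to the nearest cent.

$27386.36

Growing perpetuity: P = D₁ / (r − g) = $2,410.0000 / (0.098 − 0.01) = $27,386.36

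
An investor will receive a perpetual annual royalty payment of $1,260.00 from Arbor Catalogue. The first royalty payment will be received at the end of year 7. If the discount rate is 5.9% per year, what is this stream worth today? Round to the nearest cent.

Value at end of year 6: C / r = $1,260.00 / 0.059 = $21,355.9322
Discount to today: PV = $21,355.9322 / (1 + 0.059)^6 = $21,355.9322 / 1.410509 = $15,140.59

$15140.59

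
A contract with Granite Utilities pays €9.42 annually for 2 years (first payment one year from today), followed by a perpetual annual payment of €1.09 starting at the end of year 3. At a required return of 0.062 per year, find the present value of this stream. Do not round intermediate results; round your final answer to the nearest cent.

€32.81

PV of 2-year annuity: €9.42 × [1 − (1+0.062)^−2] / 0.062 = 17.22228
Perpetuity value at year 2: €1.09 / 0.062 = 17.58065
PV of perpetuity: 17.58065 / (1+0.062)^2 = 15.58783
Total PV = 17.22228 + 15.58783 = 32.81011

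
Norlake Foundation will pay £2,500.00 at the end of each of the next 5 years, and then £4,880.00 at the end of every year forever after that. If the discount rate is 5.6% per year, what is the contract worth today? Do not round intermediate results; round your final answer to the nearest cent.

PV of 5-year annuity: £2,500.00 × [1 − (1+0.056)^−5] / 0.056 = 10646.49940
Perpetuity value at year 5: £4,880.00 / 0.056 = 87142.85714
PV of perpetuity: 87142.85714 / (1+0.056)^5 = 66360.89032
Total PV = 10646.49940 + 66360.89032 = 77007.38972

£77007.39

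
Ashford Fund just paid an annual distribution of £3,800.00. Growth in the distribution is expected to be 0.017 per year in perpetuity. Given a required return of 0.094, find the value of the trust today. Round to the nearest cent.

£50189.61

D₁ = D₀ × (1 + g) = £3,800.00 × 1.017 = £3,864.6000
Growing perpetuity: P = D₁ / (r − g) = £3,864.6000 / (0.094 − 0.017) = £50,189.61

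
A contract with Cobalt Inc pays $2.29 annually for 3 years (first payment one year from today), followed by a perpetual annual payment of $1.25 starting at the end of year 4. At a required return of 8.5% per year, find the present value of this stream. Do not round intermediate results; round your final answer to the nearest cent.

$17.36

PV of 3-year annuity: $2.29 × [1 − (1+0.085)^−3] / 0.085 = 5.84871
Perpetuity value at year 3: $1.25 / 0.085 = 14.70588
PV of perpetuity: 14.70588 / (1+0.085)^3 = 11.51335
Total PV = 5.84871 + 11.51335 = 17.36207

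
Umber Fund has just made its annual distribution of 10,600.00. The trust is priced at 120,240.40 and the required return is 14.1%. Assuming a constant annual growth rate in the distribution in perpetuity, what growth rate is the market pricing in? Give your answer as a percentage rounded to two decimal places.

P = D₀(1+g)/(r−g) ⇒ P(r−g) = D₀(1+g) ⇒ g(P+D₀) = P·r − D₀
g = (P·r − D₀)/(P + D₀) = (120,240.40×0.141 − 10,600.00) / (120,240.40 + 10,600.00) = 0.048562

4.86%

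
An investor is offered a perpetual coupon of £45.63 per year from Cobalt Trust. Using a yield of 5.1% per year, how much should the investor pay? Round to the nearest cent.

£894.71

Level perpetuity: PV = C / r = £45.63 / 0.051 = £894.71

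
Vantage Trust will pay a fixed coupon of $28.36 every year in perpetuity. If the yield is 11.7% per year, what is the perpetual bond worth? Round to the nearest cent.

Level perpetuity: PV = C / r = $28.36 / 0.117 = $242.39

$242.39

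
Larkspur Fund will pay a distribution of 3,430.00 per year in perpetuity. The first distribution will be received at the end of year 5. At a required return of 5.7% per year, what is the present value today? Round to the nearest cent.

48208.02

Value at end of year 4: C / r = 3,430.00 / 0.057 = 60,175.4386
Discount to today: PV = 60,175.4386 / (1 + 0.057)^4 = 60,175.4386 / 1.248245 = 48,208.02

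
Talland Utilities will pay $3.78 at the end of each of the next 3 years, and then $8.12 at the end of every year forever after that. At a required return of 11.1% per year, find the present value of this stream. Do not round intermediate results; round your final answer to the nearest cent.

$62.57

PV of 3-year annuity: $3.78 × [1 − (1+0.111)^−3] / 0.111 = 9.22120
Perpetuity value at year 3: $8.12 / 0.111 = 73.15315
PV of perpetuity: 73.15315 / (1+0.111)^3 = 53.34465
Total PV = 9.22120 + 53.34465 = 62.56585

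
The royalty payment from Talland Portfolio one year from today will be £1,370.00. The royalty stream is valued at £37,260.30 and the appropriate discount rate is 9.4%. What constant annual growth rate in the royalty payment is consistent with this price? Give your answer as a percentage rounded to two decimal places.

5.72%

P = D₁/(r−g) ⇒ g = r − D₁/P = 0.094 − £1,370.00/£37,260.30 = 0.057232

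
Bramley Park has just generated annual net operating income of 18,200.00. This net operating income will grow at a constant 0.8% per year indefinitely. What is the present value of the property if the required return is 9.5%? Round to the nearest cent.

210868.97

D₁ = D₀ × (1 + g) = 18,200.00 × 1.008 = 18,345.6000
Growing perpetuity: P = D₁ / (r − g) = 18,345.6000 / (0.095 − 0.008) = 210,868.97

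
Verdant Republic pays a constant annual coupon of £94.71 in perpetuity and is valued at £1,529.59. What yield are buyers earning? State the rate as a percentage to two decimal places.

6.19%

P = C/r ⇒ r = C/P = £94.71/£1,529.59 = 0.061919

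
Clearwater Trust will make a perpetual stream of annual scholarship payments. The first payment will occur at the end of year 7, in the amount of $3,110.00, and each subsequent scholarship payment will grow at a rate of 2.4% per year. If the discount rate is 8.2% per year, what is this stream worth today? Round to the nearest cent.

$33417.11

Value at end of year 6: C₁ / (r − g) = $3,110.00 / (0.082 − 0.024) = $53,620.6897
Discount to today: PV = $53,620.6897 / (1 + 0.082)^6 = $53,620.6897 / 1.604588 = $33,417.11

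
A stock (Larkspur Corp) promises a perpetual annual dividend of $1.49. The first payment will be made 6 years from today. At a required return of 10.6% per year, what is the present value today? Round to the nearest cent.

$8.49

Value at end of year 5: C / r = $1.49 / 0.106 = $14.0566
Discount to today: PV = $14.0566 / (1 + 0.106)^5 = $14.0566 / 1.654915 = $8.49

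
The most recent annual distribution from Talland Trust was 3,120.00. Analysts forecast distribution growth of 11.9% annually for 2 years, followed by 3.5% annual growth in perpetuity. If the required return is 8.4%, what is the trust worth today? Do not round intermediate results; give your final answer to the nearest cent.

D_1 = 3491.28000
D_2 = 3906.74232
Terminal value at year 2: TV = D_2×(1+g_2)/(r−g_2) = 4043.47830/0.049 = 82519.96533
P_0 = D_1/(1+r)^1 + D_2/(1+r)^2 + TV/(1+r)^2
    = 3220.73801 + 3324.72863 + 70226.41077 = 76771.87740

76771.88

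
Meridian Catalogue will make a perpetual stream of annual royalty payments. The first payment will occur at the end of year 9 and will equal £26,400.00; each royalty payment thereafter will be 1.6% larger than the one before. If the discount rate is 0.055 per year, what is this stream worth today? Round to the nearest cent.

Value at end of year 8: C₁ / (r − g) = £26,400.00 / (0.055 − 0.016) = £676,923.0769
Discount to today: PV = £676,923.0769 / (1 + 0.055)^8 = £676,923.0769 / 1.534687 = £441,082.31

£441082.31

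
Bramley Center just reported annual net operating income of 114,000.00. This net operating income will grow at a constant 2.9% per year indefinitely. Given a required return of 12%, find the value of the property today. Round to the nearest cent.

1289076.92

D₁ = D₀ × (1 + g) = 114,000.00 × 1.029 = 117,306.0000
Growing perpetuity: P = D₁ / (r − g) = 117,306.0000 / (0.12 − 0.029) = 1,289,076.92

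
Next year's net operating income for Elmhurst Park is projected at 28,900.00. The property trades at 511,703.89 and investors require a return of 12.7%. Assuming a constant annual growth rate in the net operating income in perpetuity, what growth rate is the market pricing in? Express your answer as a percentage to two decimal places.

P = D₁/(r−g) ⇒ g = r − D₁/P = 0.127 − 28,900.00/511,703.89 = 0.070522

7.05%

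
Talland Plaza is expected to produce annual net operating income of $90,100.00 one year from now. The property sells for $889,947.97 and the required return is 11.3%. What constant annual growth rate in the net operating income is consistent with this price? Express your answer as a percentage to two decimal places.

1.18%

P = D₁/(r−g) ⇒ g = r − D₁/P = 0.113 − $90,100.00/$889,947.97 = 0.011758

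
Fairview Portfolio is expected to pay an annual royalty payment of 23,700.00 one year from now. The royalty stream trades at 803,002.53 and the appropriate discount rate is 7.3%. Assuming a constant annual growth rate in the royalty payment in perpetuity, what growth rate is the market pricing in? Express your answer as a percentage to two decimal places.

P = D₁/(r−g) ⇒ g = r − D₁/P = 0.073 − 23,700.00/803,002.53 = 0.043486

4.35%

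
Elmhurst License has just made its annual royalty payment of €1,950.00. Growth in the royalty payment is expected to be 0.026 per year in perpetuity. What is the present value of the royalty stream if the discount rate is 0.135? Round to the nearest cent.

€18355.05

D₁ = D₀ × (1 + g) = €1,950.00 × 1.026 = €2,000.7000
Growing perpetuity: P = D₁ / (r − g) = €2,000.7000 / (0.135 − 0.026) = €18,355.05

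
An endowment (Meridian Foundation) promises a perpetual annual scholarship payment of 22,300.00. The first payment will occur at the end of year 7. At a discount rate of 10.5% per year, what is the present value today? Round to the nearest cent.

116665.35

Value at end of year 6: C / r = 22,300.00 / 0.105 = 212,380.9524
Discount to today: PV = 212,380.9524 / (1 + 0.105)^6 = 212,380.9524 / 1.820429 = 116,665.35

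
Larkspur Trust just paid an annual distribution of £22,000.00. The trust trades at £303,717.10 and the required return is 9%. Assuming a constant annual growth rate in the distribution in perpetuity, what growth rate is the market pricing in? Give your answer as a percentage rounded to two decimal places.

1.64%

P = D₀(1+g)/(r−g) ⇒ P(r−g) = D₀(1+g) ⇒ g(P+D₀) = P·r − D₀
g = (P·r − D₀)/(P + D₀) = (£303,717.10×0.09 − £22,000.00) / (£303,717.10 + £22,000.00) = 0.016378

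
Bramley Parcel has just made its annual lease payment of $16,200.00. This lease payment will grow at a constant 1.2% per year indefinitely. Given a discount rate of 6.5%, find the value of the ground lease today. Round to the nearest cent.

D₁ = D₀ × (1 + g) = $16,200.00 × 1.012 = $16,394.4000
Growing perpetuity: P = D₁ / (r − g) = $16,394.4000 / (0.065 − 0.012) = $309,328.30

$309328.30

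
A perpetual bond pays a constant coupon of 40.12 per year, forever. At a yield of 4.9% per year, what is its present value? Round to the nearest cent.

Level perpetuity: PV = C / r = 40.12 / 0.049 = 818.78

818.78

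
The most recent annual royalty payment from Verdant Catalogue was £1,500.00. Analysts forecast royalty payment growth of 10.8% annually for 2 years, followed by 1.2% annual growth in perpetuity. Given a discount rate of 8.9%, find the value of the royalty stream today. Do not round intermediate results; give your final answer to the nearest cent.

D_1 = 1662.00000
D_2 = 1841.49600
Terminal value at year 2: TV = D_2×(1+g_2)/(r−g_2) = 1863.59395/0.077 = 24202.51886
P_0 = D_1/(1+r)^1 + D_2/(1+r)^2 + TV/(1+r)^2
    = 1526.17080 + 1552.79820 + 20408.20498 = 23487.17398

£23487.17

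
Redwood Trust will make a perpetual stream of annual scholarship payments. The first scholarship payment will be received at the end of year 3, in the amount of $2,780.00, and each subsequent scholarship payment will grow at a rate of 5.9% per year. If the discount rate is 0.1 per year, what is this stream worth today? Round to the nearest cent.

Value at end of year 2: C₁ / (r − g) = $2,780.00 / (0.1 − 0.059) = $67,804.8780
Discount to today: PV = $67,804.8780 / (1 + 0.1)^2 = $67,804.8780 / 1.210000 = $56,037.09

$56037.09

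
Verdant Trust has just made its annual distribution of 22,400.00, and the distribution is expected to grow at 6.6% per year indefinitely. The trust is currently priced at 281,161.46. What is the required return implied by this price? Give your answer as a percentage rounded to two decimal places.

15.09%

D₁ = 22,400.00 × 1.066 = 23,878.4000
P = D₁/(r − g) ⇒ r = D₁/P + g = 23,878.4000/281,161.46 + 0.066 = 0.084928 + 0.066 = 0.150928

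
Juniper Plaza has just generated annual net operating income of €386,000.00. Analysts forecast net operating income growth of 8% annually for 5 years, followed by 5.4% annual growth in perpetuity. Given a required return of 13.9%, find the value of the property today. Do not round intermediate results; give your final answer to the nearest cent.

D_1 = 416880.00000
D_2 = 450230.40000
D_3 = 486248.83200
D_4 = 525148.73856
D_5 = 567160.63764
Terminal value at year 5: TV = D_5×(1+g_2)/(r−g_2) = 597787.31208/0.085 = 7032791.90680
P_0 = D_1/(1+r)^1 + D_2/(1+r)^2 + D_3/(1+r)^3 + D_4/(1+r)^4 + D_5/(1+r)^5 + TV/(1+r)^5
    = 366005.26778 + 347046.25918 + 329069.32389 + 312023.59069 + 295860.82348 + 3668674.21121 = 5318679.47623

€5318679.48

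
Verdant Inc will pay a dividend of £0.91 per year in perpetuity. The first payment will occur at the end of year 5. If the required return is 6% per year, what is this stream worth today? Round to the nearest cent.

Value at end of year 4: C / r = £0.91 / 0.06 = £15.1667
Discount to today: PV = £15.1667 / (1 + 0.06)^4 = £15.1667 / 1.262477 = £12.01

£12.01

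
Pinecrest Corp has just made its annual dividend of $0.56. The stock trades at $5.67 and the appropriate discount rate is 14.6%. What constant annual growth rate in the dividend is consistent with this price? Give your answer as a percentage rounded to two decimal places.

P = D₀(1+g)/(r−g) ⇒ P(r−g) = D₀(1+g) ⇒ g(P+D₀) = P·r − D₀
g = (P·r − D₀)/(P + D₀) = ($5.67×0.146 − $0.56) / ($5.67 + $0.56) = 0.042989

4.30%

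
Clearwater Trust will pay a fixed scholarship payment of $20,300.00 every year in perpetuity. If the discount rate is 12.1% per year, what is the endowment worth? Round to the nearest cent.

$167768.60

Level perpetuity: PV = C / r = $20,300.00 / 0.121 = $167,768.60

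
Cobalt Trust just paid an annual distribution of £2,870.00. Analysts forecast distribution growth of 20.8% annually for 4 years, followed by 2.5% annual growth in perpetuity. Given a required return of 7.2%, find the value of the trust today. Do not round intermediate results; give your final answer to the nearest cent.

£116537.49

D_1 = 3466.96000
D_2 = 4188.08768
D_3 = 5059.20992
D_4 = 6111.52558
Terminal value at year 4: TV = D_4×(1+g_2)/(r−g_2) = 6264.31372/0.047 = 133283.27063
P_0 = D_1/(1+r)^1 + D_2/(1+r)^2 + D_3/(1+r)^3 + D_4/(1+r)^4 + TV/(1+r)^4
    = 3234.10448 + 3644.40131 + 4106.75073 + 4627.75643 + 100924.47523 = 116537.48818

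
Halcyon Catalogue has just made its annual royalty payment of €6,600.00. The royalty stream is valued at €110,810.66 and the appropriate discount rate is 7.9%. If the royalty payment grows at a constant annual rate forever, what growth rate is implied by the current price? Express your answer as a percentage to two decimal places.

P = D₀(1+g)/(r−g) ⇒ P(r−g) = D₀(1+g) ⇒ g(P+D₀) = P·r − D₀
g = (P·r − D₀)/(P + D₀) = (€110,810.66×0.079 − €6,600.00) / (€110,810.66 + €6,600.00) = 0.018346

1.83%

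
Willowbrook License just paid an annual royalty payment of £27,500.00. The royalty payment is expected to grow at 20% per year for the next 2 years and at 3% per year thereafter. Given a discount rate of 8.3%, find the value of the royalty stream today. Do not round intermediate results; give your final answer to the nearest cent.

£720378.40

D_1 = 33000.00000
D_2 = 39600.00000
Terminal value at year 2: TV = D_2×(1+g_2)/(r−g_2) = 40788.00000/0.053 = 769584.90566
P_0 = D_1/(1+r)^1 + D_2/(1+r)^2 + TV/(1+r)^2
    = 30470.91413 + 33762.78574 + 656144.70394 = 720378.40380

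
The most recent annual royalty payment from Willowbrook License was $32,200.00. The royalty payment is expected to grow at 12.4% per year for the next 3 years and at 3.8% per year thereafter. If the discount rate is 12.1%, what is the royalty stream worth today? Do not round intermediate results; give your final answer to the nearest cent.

$503053.64

D_1 = 36192.80000
D_2 = 40680.70720
D_3 = 45725.11489
Terminal value at year 3: TV = D_3×(1+g_2)/(r−g_2) = 47462.66926/0.083 = 571839.38866
P_0 = D_1/(1+r)^1 + D_2/(1+r)^2 + D_3/(1+r)^3 + TV/(1+r)^3
    = 32286.17306 + 32372.57673 + 32459.21164 + 405935.68293 = 503053.64436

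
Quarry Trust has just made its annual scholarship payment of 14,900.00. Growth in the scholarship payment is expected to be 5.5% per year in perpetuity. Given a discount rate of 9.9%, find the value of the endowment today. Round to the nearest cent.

357261.36

D₁ = D₀ × (1 + g) = 14,900.00 × 1.055 = 15,719.5000
Growing perpetuity: P = D₁ / (r − g) = 15,719.5000 / (0.099 − 0.055) = 357,261.36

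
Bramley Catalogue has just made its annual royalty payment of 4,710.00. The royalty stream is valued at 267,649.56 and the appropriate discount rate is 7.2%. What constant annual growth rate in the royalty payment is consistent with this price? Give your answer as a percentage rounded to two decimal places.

5.35%

P = D₀(1+g)/(r−g) ⇒ P(r−g) = D₀(1+g) ⇒ g(P+D₀) = P·r − D₀
g = (P·r − D₀)/(P + D₀) = (267,649.56×0.072 − 4,710.00) / (267,649.56 + 4,710.00) = 0.053462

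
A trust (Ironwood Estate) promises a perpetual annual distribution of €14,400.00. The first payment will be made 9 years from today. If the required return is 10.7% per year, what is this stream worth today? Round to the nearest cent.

Value at end of year 8: C / r = €14,400.00 / 0.107 = €134,579.4393
Discount to today: PV = €134,579.4393 / (1 + 0.107)^8 = €134,579.4393 / 2.255179 = €59,675.73

€59675.73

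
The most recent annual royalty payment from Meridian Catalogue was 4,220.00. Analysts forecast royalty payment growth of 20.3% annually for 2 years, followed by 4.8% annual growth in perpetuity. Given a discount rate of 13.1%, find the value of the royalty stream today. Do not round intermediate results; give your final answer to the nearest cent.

69546.99

D_1 = 5076.66000
D_2 = 6107.22198
Terminal value at year 2: TV = D_2×(1+g_2)/(r−g_2) = 6400.36864/0.083 = 77112.87512
P_0 = D_1/(1+r)^1 + D_2/(1+r)^2 + TV/(1+r)^2
    = 4488.64721 + 4774.39664 + 60283.94793 = 69546.99179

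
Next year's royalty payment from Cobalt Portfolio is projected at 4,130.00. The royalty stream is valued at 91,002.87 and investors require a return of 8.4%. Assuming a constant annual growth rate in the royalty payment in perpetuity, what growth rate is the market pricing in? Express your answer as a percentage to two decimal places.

3.86%

P = D₁/(r−g) ⇒ g = r − D₁/P = 0.084 − 4,130.00/91,002.87 = 0.038617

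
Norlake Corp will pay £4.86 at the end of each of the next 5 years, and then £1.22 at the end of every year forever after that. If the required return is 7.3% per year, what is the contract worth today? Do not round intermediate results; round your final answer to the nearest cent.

£31.52

PV of 5-year annuity: £4.86 × [1 − (1+0.073)^−5] / 0.073 = 19.76791
Perpetuity value at year 5: £1.22 / 0.073 = 16.71233
PV of perpetuity: 16.71233 / (1+0.073)^5 = 11.75001
Total PV = 19.76791 + 11.75001 = 31.51793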